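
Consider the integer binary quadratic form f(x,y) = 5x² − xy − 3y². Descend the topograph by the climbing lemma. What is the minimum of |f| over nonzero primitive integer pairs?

descent: ρ → (-3,7,1)  [lands on river]
river: ρ → (1,7,-3)
river: ρ → (-3,5,3)
river: ρ → (3,7,-1)
river: ρ → (-1,7,3)
river: ρ → (3,5,-3)
closes: descent 1, river 6
min |a| on river = 1

1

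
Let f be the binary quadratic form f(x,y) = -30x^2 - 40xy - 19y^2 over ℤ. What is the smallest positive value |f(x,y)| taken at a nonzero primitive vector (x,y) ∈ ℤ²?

translate: b→-20 (≡40 mod 60), so (30,40,19)→(30,-20,9)
flip: (30,-20,9)→(9,20,30)
translate: b→2 (≡20 mod 18), so (9,20,30)→(9,2,19)
reduced (well bottom): (9,2,19) with a≤c, −a<b≤a
well minimum |f| = |-9| = 9 (negative-definite)

9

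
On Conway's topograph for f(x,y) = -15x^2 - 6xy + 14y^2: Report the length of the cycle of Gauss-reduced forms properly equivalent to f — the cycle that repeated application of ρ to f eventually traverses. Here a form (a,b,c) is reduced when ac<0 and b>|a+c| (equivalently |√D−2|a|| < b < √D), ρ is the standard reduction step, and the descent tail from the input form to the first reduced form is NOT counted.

D = 876, ⌊√D⌋ = 29
descent: ρ → (14,6,-15)  [lands on river]
river: ρ → (-15,24,5)
river: ρ → (5,26,-10)
river: ρ → (-10,14,17)
river: ρ → (17,20,-7)
river: ρ → (-7,22,14)
ρ-cycle length = 6 (tail of 1 descent step not counted)

6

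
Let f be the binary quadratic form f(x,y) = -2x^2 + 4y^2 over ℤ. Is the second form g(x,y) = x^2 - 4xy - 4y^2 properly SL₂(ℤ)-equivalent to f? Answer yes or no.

D₁ = 32, D₂ = 32
river cycle of f (length 2): (-2, 4, 2), (2, 4, -2)
river cycle of g (length 2): (-4, 4, 1), (1, 4, -4)
cycles differ ⇒ inequivalent

no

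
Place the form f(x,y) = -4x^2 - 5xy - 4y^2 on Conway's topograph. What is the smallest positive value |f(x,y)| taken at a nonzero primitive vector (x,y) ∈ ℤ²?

translate: b→-3 (≡5 mod 8), so (4,5,4)→(4,-3,3)
flip: (4,-3,3)→(3,3,4)
reduced (well bottom): (3,3,4) with a≤c, −a<b≤a
well minimum |f| = |-3| = 3 (negative-definite)

3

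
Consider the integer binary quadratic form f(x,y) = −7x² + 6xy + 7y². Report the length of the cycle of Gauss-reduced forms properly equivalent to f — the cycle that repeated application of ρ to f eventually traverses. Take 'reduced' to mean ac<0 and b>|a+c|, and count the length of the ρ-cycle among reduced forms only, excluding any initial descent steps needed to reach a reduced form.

D = 232, ⌊√D⌋ = 15
river: ρ → (7,8,-6)
river: ρ → (-6,4,9)
river: ρ → (9,14,-1)
river: ρ → (-1,14,9)
river: ρ → (9,4,-6)
river: ρ → (-6,8,7)
river: ρ → (7,6,-7)
river: ρ → (-7,8,6)
river: ρ → (6,4,-9)
river: ρ → (-9,14,1)
river: ρ → (1,14,-9)
river: ρ → (-9,4,6)
river: ρ → (6,8,-7)
river: ρ → (-7,6,7)
ρ-cycle length = 14 (tail of 0 descent steps not counted)

14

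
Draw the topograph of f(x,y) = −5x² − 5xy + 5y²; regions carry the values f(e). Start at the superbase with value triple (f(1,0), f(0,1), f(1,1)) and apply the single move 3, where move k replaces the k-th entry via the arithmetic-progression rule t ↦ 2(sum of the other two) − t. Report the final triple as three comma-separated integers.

start (-5,5,-5) = (f(1,0),f(0,1),f(1,1))
replace slot 3: 2·((-5)+5) − (-5) = 5 → (-5,5,5)

-5,5,5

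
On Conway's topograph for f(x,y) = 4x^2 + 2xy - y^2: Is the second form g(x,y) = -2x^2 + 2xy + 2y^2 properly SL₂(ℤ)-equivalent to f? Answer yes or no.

D₁ = 20, D₂ = 20
river cycle of f (length 2): (-1, 4, 1), (1, 4, -1)
river cycle of g (length 2): (2, 2, -2), (-2, 2, 2)
cycles differ ⇒ inequivalent

no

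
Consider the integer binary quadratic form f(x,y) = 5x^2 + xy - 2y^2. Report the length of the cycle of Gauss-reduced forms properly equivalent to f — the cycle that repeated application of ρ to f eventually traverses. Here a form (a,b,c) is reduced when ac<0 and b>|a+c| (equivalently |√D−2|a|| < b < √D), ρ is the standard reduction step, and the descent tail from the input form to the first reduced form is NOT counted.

D = 41, ⌊√D⌋ = 6
descent: ρ → (-2,3,4)  [lands on river]
river: ρ → (4,5,-1)
river: ρ → (-1,5,4)
river: ρ → (4,3,-2)
river: ρ → (-2,5,2)
river: ρ → (2,3,-4)
river: ρ → (-4,5,1)
river: ρ → (1,5,-4)
river: ρ → (-4,3,2)
river: ρ → (2,5,-2)
ρ-cycle length = 10 (tail of 1 descent step not counted)

10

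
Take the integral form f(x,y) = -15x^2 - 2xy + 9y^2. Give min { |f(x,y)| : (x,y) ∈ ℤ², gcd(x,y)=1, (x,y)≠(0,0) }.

descent: ρ → (9,20,-4)  [lands on river]
river: ρ → (-4,20,9)
river: ρ → (9,16,-8)
river: ρ → (-8,16,9)
closes: descent 1, river 4
min |a| on river = 4

4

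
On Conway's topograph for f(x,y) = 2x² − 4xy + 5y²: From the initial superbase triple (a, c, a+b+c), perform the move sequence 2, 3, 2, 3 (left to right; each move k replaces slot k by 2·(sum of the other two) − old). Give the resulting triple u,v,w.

start (2,5,3) = (f(1,0),f(0,1),f(1,1))
replace slot 2: 2·(2+3) − 5 = 5 → (2,5,3)
replace slot 3: 2·(2+5) − 3 = 11 → (2,5,11)
replace slot 2: 2·(2+11) − 5 = 21 → (2,21,11)
replace slot 3: 2·(2+21) − 11 = 35 → (2,21,35)

2,21,35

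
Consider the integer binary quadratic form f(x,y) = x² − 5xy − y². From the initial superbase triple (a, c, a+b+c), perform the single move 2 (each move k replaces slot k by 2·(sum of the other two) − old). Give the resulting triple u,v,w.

start (1,-1,-5) = (f(1,0),f(0,1),f(1,1))
replace slot 2: 2·(1+(-5)) − (-1) = -7 → (1,-7,-5)

1,-7,-5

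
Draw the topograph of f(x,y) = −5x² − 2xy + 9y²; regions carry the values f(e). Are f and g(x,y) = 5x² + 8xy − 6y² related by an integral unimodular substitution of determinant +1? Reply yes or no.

D₁ = 184, D₂ = 184
river cycle of f (length 12): (-5, 8, 6), (6, 4, -7), (-7, 10, 3), (3, 8, -10), (-10, 12, 1), (1, 12, -10), (-10, 8, 3), (3, 10, -7), (-7, 4, 6), (6, 8, -5), … (2 more)
river cycle of g (length 12): (-6, 4, 7), (7, 10, -3), (-3, 8, 10), (10, 12, -1), (-1, 12, 10), (10, 8, -3), (-3, 10, 7), (7, 4, -6), (-6, 8, 5), (5, 12, -2), … (2 more)
cycles differ ⇒ inequivalent

no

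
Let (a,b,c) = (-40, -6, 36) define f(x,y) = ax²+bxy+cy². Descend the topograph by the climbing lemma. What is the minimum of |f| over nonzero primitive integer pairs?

descent: ρ → (36,6,-40)  [lands on river]
river: ρ → (-40,74,2)
river: ρ → (2,74,-40)
river: ρ → (-40,6,36)
river: ρ → (36,66,-10)
river: ρ → (-10,74,8)
river: ρ → (8,70,-28)
river: ρ → (-28,42,36)
river: ρ → (36,30,-34)
river: ρ → (-34,38,32)
river: ρ → (32,26,-40)
river: ρ → (-40,54,18)
river: ρ → (18,54,-40)
river: ρ → (-40,26,32)
river: ρ → (32,38,-34)
river: ρ → (-34,30,36)
river: ρ → (36,42,-28)
river: ρ → (-28,70,8)
river: ρ → (8,74,-10)
river: ρ → (-10,66,36)
closes: descent 1, river 20
min |a| on river = 2

2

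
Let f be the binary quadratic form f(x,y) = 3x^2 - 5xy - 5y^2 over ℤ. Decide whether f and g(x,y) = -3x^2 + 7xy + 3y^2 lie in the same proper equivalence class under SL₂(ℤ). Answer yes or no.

D₁ = 85, D₂ = 85
river cycle of f (length 6): (-5, 5, 3), (3, 7, -3), (-3, 5, 5), (5, 5, -3), (-3, 7, 3), (3, 5, -5)
river cycle of g (length 6): (3, 5, -5), (-5, 5, 3), (3, 7, -3), (-3, 5, 5), (5, 5, -3), (-3, 7, 3)
cycles coincide ⇒ equivalent

yes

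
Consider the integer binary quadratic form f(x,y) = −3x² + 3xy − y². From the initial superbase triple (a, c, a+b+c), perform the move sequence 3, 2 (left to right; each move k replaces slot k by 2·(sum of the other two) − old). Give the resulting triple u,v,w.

start (-3,-1,-1) = (f(1,0),f(0,1),f(1,1))
replace slot 3: 2·((-3)+(-1)) − (-1) = -7 → (-3,-1,-7)
replace slot 2: 2·((-3)+(-7)) − (-1) = -19 → (-3,-19,-7)

-3,-19,-7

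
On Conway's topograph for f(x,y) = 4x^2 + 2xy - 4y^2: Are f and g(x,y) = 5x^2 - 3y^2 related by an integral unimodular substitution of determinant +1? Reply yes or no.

D₁ = 68, D₂ = 60
discriminants differ ⇒ not SL₂(ℤ)-equivalent

no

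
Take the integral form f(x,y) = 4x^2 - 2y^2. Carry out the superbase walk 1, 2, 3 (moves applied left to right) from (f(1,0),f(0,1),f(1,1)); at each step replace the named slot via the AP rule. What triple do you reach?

start (4,-2,2) = (f(1,0),f(0,1),f(1,1))
replace slot 1: 2·((-2)+2) − 4 = -4 → (-4,-2,2)
replace slot 2: 2·((-4)+2) − (-2) = -2 → (-4,-2,2)
replace slot 3: 2·((-4)+(-2)) − 2 = -14 → (-4,-2,-14)

-4,-2,-14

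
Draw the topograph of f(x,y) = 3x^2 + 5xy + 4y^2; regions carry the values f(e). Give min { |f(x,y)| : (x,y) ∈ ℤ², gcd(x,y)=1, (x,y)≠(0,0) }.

translate: b→-1 (≡5 mod 6), so (3,5,4)→(3,-1,2)
flip: (3,-1,2)→(2,1,3)
reduced (well bottom): (2,1,3) with a≤c, −a<b≤a
well minimum = a = 2

2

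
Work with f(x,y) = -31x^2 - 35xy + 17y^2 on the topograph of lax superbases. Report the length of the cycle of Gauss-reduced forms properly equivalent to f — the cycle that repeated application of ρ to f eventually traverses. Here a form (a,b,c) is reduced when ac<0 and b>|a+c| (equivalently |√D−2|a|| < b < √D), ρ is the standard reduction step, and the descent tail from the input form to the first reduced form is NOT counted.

D = 3333, ⌊√D⌋ = 57
descent: ρ → (17,35,-31)  [lands on river]
river: ρ → (-31,27,21)
river: ρ → (21,57,-1)
river: ρ → (-1,57,21)
river: ρ → (21,27,-31)
river: ρ → (-31,35,17)
river: ρ → (17,33,-33)
river: ρ → (-33,33,17)
ρ-cycle length = 8 (tail of 1 descent step not counted)

8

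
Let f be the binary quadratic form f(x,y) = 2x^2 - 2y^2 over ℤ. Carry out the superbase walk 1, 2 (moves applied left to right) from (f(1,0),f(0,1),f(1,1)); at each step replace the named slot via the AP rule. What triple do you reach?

start (2,-2,0) = (f(1,0),f(0,1),f(1,1))
replace slot 1: 2·((-2)+0) − 2 = -6 → (-6,-2,0)
replace slot 2: 2·((-6)+0) − (-2) = -10 → (-6,-10,0)

-6,-10,0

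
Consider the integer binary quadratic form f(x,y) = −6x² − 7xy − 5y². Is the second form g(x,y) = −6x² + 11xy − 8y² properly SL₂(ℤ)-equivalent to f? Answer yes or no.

D₁ = -71, D₂ = -71
f is negative-definite; reduce −f:
−f: translate: b→-5 (≡7 mod 12), so (6,7,5)→(6,-5,4)
−f: flip: (6,-5,4)→(4,5,6)
−f: translate: b→-3 (≡5 mod 8), so (4,5,6)→(4,-3,5)
−f: reduced (well bottom): (4,-3,5) with a≤c, −a<b≤a
flip sign back: reduced form of f is (-4,3,-5)
g is negative-definite; reduce −g:
−g: translate: b→1 (≡-11 mod 12), so (6,-11,8)→(6,1,3)
−g: flip: (6,1,3)→(3,-1,6)
−g: reduced (well bottom): (3,-1,6) with a≤c, −a<b≤a
flip sign back: reduced form of g is (-3,1,-6)
reduced forms (-4, 3, -5) vs (-3, 1, -6) ⇒ inequivalent

no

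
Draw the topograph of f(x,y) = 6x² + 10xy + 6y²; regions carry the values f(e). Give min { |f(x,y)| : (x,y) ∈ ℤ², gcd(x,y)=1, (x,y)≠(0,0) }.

translate: b→-2 (≡10 mod 12), so (6,10,6)→(6,-2,2)
flip: (6,-2,2)→(2,2,6)
reduced (well bottom): (2,2,6) with a≤c, −a<b≤a
well minimum = a = 2

2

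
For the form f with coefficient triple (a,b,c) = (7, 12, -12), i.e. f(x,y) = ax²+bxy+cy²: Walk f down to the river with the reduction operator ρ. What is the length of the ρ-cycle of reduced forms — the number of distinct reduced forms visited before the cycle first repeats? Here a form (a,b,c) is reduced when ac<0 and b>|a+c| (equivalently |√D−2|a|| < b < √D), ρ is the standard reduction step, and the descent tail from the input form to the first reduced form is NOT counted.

D = 480, ⌊√D⌋ = 21
river: ρ → (-12,12,7)
river: ρ → (7,16,-8)
river: ρ → (-8,16,7)
river: ρ → (7,12,-12)
ρ-cycle length = 4 (tail of 0 descent steps not counted)

4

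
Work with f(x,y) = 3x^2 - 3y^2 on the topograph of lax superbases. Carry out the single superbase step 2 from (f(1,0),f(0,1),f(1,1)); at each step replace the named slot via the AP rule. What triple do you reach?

start (3,-3,0) = (f(1,0),f(0,1),f(1,1))
replace slot 2: 2·(3+0) − (-3) = 9 → (3,9,0)

3,9,0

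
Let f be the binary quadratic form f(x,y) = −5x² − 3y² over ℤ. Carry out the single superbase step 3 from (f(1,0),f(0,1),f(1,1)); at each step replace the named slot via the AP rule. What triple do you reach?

start (-5,-3,-8) = (f(1,0),f(0,1),f(1,1))
replace slot 3: 2·((-5)+(-3)) − (-8) = -8 → (-5,-3,-8)

-5,-3,-8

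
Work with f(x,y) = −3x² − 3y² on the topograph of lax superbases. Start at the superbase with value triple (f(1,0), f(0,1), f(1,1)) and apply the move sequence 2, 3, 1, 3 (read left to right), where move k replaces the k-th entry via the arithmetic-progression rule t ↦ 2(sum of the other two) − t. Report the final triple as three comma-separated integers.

start (-3,-3,-6) = (f(1,0),f(0,1),f(1,1))
replace slot 2: 2·((-3)+(-6)) − (-3) = -15 → (-3,-15,-6)
replace slot 3: 2·((-3)+(-15)) − (-6) = -30 → (-3,-15,-30)
replace slot 1: 2·((-15)+(-30)) − (-3) = -87 → (-87,-15,-30)
replace slot 3: 2·((-87)+(-15)) − (-30) = -174 → (-87,-15,-174)

-87,-15,-174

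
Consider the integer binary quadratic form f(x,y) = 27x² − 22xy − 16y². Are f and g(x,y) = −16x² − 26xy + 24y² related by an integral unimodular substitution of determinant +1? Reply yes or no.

D₁ = 2212, D₂ = 2212
river cycle of f (length 26): (-16, 22, 27), (27, 32, -11), (-11, 34, 24), (24, 14, -21), (-21, 28, 17), (17, 40, -9), (-9, 32, 33), (33, 34, -8), (-8, 46, 3), (3, 44, -23), … (16 more)
river cycle of g (length 26): (24, 26, -16), (-16, 38, 12), (12, 34, -22), (-22, 10, 24), (24, 38, -8), (-8, 42, 14), (14, 42, -8), (-8, 38, 24), (24, 10, -22), (-22, 34, 12), … (16 more)
cycles differ ⇒ inequivalent

no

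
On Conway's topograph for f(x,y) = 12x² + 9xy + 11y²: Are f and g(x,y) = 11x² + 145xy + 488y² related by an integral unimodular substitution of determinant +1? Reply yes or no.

D₁ = -447, D₂ = -447
f: flip: (12,9,11)→(11,-9,12)
f: reduced (well bottom): (11,-9,12) with a≤c, −a<b≤a
g: translate: b→-9 (≡145 mod 22), so (11,145,488)→(11,-9,12)
g: reduced (well bottom): (11,-9,12) with a≤c, −a<b≤a
reduced forms (11, -9, 12) vs (11, -9, 12) ⇒ equivalent

yes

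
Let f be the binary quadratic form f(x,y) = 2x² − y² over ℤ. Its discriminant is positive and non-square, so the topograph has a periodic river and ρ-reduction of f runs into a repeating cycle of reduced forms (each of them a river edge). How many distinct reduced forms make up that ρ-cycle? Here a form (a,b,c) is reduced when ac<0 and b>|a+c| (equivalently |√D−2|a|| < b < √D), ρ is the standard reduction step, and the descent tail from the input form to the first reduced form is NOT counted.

D = 8, ⌊√D⌋ = 2
descent: ρ → (-1,2,1)  [lands on river]
river: ρ → (1,2,-1)
ρ-cycle length = 2 (tail of 1 descent step not counted)

2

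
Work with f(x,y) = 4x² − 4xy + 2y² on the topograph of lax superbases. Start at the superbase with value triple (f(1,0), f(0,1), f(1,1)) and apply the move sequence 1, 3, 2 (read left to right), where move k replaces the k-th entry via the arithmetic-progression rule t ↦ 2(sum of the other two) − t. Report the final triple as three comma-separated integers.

start (4,2,2) = (f(1,0),f(0,1),f(1,1))
replace slot 1: 2·(2+2) − 4 = 4 → (4,2,2)
replace slot 3: 2·(4+2) − 2 = 10 → (4,2,10)
replace slot 2: 2·(4+10) − 2 = 26 → (4,26,10)

4,26,10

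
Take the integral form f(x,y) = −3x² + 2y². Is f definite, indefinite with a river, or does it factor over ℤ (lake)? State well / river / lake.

D = b²−4ac = 0² − 4·(-3)·2 = 24
D > 0 non-square ⇒ indefinite ⇒ periodic river

river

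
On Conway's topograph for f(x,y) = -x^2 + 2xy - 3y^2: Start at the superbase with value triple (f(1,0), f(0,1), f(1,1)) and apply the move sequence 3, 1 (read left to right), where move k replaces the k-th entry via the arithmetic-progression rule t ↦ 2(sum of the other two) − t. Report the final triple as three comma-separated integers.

start (-1,-3,-2) = (f(1,0),f(0,1),f(1,1))
replace slot 3: 2·((-1)+(-3)) − (-2) = -6 → (-1,-3,-6)
replace slot 1: 2·((-3)+(-6)) − (-1) = -17 → (-17,-3,-6)

-17,-3,-6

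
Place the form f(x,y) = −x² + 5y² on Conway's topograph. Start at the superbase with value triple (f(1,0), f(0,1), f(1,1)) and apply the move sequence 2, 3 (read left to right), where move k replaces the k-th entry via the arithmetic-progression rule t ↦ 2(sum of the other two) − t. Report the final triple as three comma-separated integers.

start (-1,5,4) = (f(1,0),f(0,1),f(1,1))
replace slot 2: 2·((-1)+4) − 5 = 1 → (-1,1,4)
replace slot 3: 2·((-1)+1) − 4 = -4 → (-1,1,-4)

-1,1,-4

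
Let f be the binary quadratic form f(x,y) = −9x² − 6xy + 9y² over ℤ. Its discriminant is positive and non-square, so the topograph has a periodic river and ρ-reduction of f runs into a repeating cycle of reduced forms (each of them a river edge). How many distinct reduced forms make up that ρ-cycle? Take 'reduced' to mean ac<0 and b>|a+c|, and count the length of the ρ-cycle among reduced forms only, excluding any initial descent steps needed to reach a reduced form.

D = 360, ⌊√D⌋ = 18
descent: ρ → (9,6,-9)  [lands on river]
river: ρ → (-9,12,6)
river: ρ → (6,12,-9)
river: ρ → (-9,6,9)
river: ρ → (9,12,-6)
river: ρ → (-6,12,9)
ρ-cycle length = 6 (tail of 1 descent step not counted)

6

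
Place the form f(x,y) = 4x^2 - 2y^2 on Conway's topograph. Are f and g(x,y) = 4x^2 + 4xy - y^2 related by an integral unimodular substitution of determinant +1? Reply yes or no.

D₁ = 32, D₂ = 32
river cycle of f (length 2): (-2, 4, 2), (2, 4, -2)
river cycle of g (length 2): (-1, 4, 4), (4, 4, -1)
cycles differ ⇒ inequivalent

no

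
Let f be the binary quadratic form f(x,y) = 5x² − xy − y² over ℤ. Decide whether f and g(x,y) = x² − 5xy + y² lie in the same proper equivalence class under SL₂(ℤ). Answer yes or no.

D₁ = 21, D₂ = 21
river cycle of f (length 2): (-1, 3, 3), (3, 3, -1)
river cycle of g (length 2): (1, 3, -3), (-3, 3, 1)
cycles differ ⇒ inequivalent

no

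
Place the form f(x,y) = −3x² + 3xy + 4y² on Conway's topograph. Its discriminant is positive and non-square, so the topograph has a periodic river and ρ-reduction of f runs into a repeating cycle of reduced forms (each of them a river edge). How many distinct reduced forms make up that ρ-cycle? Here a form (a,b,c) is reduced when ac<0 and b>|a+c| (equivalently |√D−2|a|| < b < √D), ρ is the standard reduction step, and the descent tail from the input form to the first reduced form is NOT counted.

D = 57, ⌊√D⌋ = 7
river: ρ → (4,5,-2)
river: ρ → (-2,7,1)
river: ρ → (1,7,-2)
river: ρ → (-2,5,4)
river: ρ → (4,3,-3)
river: ρ → (-3,3,4)
ρ-cycle length = 6 (tail of 0 descent steps not counted)

6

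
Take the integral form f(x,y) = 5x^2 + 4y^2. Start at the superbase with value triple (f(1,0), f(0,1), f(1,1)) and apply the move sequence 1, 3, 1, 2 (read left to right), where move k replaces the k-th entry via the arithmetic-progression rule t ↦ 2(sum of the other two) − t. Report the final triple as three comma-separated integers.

start (5,4,9) = (f(1,0),f(0,1),f(1,1))
replace slot 1: 2·(4+9) − 5 = 21 → (21,4,9)
replace slot 3: 2·(21+4) − 9 = 41 → (21,4,41)
replace slot 1: 2·(4+41) − 21 = 69 → (69,4,41)
replace slot 2: 2·(69+41) − 4 = 216 → (69,216,41)

69,216,41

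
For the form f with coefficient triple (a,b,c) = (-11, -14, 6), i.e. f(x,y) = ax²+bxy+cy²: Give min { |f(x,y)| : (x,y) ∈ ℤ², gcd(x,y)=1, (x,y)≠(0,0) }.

descent: ρ → (6,14,-11)  [lands on river]
river: ρ → (-11,8,9)
river: ρ → (9,10,-10)
river: ρ → (-10,10,9)
river: ρ → (9,8,-11)
river: ρ → (-11,14,6)
river: ρ → (6,10,-15)
river: ρ → (-15,20,1)
river: ρ → (1,20,-15)
river: ρ → (-15,10,6)
closes: descent 1, river 10
min |a| on river = 1

1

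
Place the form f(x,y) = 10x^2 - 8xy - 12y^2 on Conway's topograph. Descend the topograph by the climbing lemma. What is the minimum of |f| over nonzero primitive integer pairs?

descent: ρ → (-12,8,10)  [lands on river]
river: ρ → (10,12,-10)
river: ρ → (-10,8,12)
river: ρ → (12,16,-6)
river: ρ → (-6,20,6)
river: ρ → (6,16,-12)
closes: descent 1, river 6
min |a| on river = 6

6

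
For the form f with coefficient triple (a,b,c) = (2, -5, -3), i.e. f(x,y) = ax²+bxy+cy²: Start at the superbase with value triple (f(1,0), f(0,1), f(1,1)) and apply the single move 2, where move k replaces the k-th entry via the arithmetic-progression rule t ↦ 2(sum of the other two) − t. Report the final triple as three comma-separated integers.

start (2,-3,-6) = (f(1,0),f(0,1),f(1,1))
replace slot 2: 2·(2+(-6)) − (-3) = -5 → (2,-5,-6)

2,-5,-6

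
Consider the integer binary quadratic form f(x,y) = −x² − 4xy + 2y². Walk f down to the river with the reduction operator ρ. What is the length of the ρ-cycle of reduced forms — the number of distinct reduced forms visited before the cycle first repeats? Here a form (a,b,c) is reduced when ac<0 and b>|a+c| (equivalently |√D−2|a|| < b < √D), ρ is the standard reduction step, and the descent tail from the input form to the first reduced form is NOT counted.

D = 24, ⌊√D⌋ = 4
descent: ρ → (2,4,-1)  [lands on river]
river: ρ → (-1,4,2)
ρ-cycle length = 2 (tail of 1 descent step not counted)

2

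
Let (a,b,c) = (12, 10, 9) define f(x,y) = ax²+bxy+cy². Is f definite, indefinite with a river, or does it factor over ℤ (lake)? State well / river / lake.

D = b²−4ac = 10² − 4·12·9 = -332
D < 0 ⇒ definite ⇒ every region one sign ⇒ single well

well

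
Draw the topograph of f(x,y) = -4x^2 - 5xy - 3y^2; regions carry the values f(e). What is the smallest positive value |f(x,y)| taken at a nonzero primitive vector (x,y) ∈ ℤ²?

translate: b→-3 (≡5 mod 8), so (4,5,3)→(4,-3,2)
flip: (4,-3,2)→(2,3,4)
translate: b→-1 (≡3 mod 4), so (2,3,4)→(2,-1,3)
reduced (well bottom): (2,-1,3) with a≤c, −a<b≤a
well minimum |f| = |-2| = 2 (negative-definite)

2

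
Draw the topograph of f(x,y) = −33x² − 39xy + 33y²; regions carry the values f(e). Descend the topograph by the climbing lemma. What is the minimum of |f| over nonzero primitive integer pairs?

descent: ρ → (33,39,-33)  [lands on river]
river: ρ → (-33,27,39)
river: ρ → (39,51,-21)
river: ρ → (-21,75,3)
river: ρ → (3,75,-21)
river: ρ → (-21,51,39)
river: ρ → (39,27,-33)
river: ρ → (-33,39,33)
river: ρ → (33,27,-39)
river: ρ → (-39,51,21)
river: ρ → (21,75,-3)
river: ρ → (-3,75,21)
river: ρ → (21,51,-39)
river: ρ → (-39,27,33)
closes: descent 1, river 14
min |a| on river = 3

3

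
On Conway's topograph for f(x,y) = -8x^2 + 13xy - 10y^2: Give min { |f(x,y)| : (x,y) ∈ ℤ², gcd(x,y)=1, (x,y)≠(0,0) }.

translate: b→3 (≡-13 mod 16), so (8,-13,10)→(8,3,5)
flip: (8,3,5)→(5,-3,8)
reduced (well bottom): (5,-3,8) with a≤c, −a<b≤a
well minimum |f| = |-5| = 5 (negative-definite)

5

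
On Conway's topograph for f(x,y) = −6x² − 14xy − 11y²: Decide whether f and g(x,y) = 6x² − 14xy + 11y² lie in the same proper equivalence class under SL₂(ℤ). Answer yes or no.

D₁ = -68, D₂ = -68
f is negative-definite; reduce −f:
−f: translate: b→2 (≡14 mod 12), so (6,14,11)→(6,2,3)
−f: flip: (6,2,3)→(3,-2,6)
−f: reduced (well bottom): (3,-2,6) with a≤c, −a<b≤a
flip sign back: reduced form of f is (-3,2,-6)
g: translate: b→-2 (≡-14 mod 12), so (6,-14,11)→(6,-2,3)
g: flip: (6,-2,3)→(3,2,6)
g: reduced (well bottom): (3,2,6) with a≤c, −a<b≤a
reduced forms (-3, 2, -6) vs (3, 2, 6) ⇒ inequivalent

no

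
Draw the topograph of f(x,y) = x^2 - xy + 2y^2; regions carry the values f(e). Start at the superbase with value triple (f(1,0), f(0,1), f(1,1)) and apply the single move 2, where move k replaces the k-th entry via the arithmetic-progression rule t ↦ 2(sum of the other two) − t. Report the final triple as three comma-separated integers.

start (1,2,2) = (f(1,0),f(0,1),f(1,1))
replace slot 2: 2·(1+2) − 2 = 4 → (1,4,2)

1,4,2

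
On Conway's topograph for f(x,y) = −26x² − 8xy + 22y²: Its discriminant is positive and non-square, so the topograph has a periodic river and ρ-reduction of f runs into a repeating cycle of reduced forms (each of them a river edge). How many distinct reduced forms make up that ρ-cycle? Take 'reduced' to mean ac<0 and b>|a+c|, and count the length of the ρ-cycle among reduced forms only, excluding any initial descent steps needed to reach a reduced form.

D = 2352, ⌊√D⌋ = 48
descent: ρ → (22,8,-26)  [lands on river]
river: ρ → (-26,44,4)
river: ρ → (4,44,-26)
river: ρ → (-26,8,22)
river: ρ → (22,36,-12)
river: ρ → (-12,36,22)
ρ-cycle length = 6 (tail of 1 descent step not counted)

6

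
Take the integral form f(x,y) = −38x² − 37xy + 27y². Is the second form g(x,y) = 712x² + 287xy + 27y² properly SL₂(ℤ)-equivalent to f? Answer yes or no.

D₁ = 5473, D₂ = 5473
river cycle of f (length 58): (27, 37, -38), (-38, 39, 26), (26, 65, -12), (-12, 55, 51), (51, 47, -16), (-16, 49, 48), (48, 47, -17), (-17, 55, 36), (36, 17, -36), (-36, 55, 17), … (48 more)
river cycle of g (length 58): (27, 37, -38), (-38, 39, 26), (26, 65, -12), (-12, 55, 51), (51, 47, -16), (-16, 49, 48), (48, 47, -17), (-17, 55, 36), (36, 17, -36), (-36, 55, 17), … (48 more)
cycles coincide ⇒ equivalent

yes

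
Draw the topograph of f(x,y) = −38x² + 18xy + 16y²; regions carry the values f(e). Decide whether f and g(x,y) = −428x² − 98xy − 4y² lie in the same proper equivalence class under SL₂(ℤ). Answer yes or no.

D₁ = 2756, D₂ = 2756
river cycle of f (length 4): (16, 46, -10), (-10, 34, 40), (40, 46, -4), (-4, 50, 16)
river cycle of g (length 4): (-4, 50, 16), (16, 46, -10), (-10, 34, 40), (40, 46, -4)
cycles coincide ⇒ equivalent

yes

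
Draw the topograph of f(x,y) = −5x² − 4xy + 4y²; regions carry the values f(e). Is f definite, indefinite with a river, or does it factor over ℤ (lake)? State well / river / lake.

D = b²−4ac = (-4)² − 4·(-5)·4 = 96
D > 0 non-square ⇒ indefinite ⇒ periodic river

river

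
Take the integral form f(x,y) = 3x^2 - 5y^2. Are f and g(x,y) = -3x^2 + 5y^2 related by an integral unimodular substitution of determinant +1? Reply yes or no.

D₁ = 60, D₂ = 60
river cycle of f (length 2): (3, 6, -2), (-2, 6, 3)
river cycle of g (length 2): (-3, 6, 2), (2, 6, -3)
cycles differ ⇒ inequivalent

no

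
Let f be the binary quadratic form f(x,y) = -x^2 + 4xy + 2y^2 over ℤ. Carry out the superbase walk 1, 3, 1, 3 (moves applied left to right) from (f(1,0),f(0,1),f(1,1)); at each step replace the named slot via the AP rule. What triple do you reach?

start (-1,2,5) = (f(1,0),f(0,1),f(1,1))
replace slot 1: 2·(2+5) − (-1) = 15 → (15,2,5)
replace slot 3: 2·(15+2) − 5 = 29 → (15,2,29)
replace slot 1: 2·(2+29) − 15 = 47 → (47,2,29)
replace slot 3: 2·(47+2) − 29 = 69 → (47,2,69)

47,2,69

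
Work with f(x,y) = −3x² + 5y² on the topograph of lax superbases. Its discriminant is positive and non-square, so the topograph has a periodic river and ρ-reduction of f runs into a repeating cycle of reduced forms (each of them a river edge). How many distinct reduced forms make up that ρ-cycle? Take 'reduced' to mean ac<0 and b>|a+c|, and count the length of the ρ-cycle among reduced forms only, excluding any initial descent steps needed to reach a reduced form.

D = 60, ⌊√D⌋ = 7
descent: ρ → (5,0,-3)
descent: ρ → (-3,6,2)  [lands on river]
river: ρ → (2,6,-3)
ρ-cycle length = 2 (tail of 2 descent steps not counted)

2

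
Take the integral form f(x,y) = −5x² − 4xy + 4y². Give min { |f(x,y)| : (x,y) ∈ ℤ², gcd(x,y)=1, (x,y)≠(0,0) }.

descent: ρ → (4,4,-5)  [lands on river]
river: ρ → (-5,6,3)
river: ρ → (3,6,-5)
river: ρ → (-5,4,4)
closes: descent 1, river 4
min |a| on river = 3

3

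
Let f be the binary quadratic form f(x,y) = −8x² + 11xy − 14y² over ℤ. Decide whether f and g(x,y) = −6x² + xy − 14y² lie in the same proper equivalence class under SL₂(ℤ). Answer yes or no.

D₁ = -327, D₂ = -335
discriminants differ ⇒ not SL₂(ℤ)-equivalent

no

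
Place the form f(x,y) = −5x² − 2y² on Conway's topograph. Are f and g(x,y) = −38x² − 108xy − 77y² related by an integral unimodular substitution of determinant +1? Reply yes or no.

D₁ = -40, D₂ = -40
f is negative-definite; reduce −f:
−f: flip: (5,0,2)→(2,0,5)
−f: reduced (well bottom): (2,0,5) with a≤c, −a<b≤a
flip sign back: reduced form of f is (-2,0,-5)
g is negative-definite; reduce −g:
−g: translate: b→32 (≡108 mod 76), so (38,108,77)→(38,32,7)
−g: flip: (38,32,7)→(7,-32,38)
−g: translate: b→-4 (≡-32 mod 14), so (7,-32,38)→(7,-4,2)
−g: flip: (7,-4,2)→(2,4,7)
−g: translate: b→0 (≡4 mod 4), so (2,4,7)→(2,0,5)
−g: reduced (well bottom): (2,0,5) with a≤c, −a<b≤a
flip sign back: reduced form of g is (-2,0,-5)
reduced forms (-2, 0, -5) vs (-2, 0, -5) ⇒ equivalent

yes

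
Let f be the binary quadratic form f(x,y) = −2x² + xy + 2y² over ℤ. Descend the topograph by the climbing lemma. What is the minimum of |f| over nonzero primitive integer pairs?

river: ρ → (2,3,-1)
river: ρ → (-1,3,2)
river: ρ → (2,1,-2)
river: ρ → (-2,3,1)
river: ρ → (1,3,-2)
river: ρ → (-2,1,2)
closes: descent 0, river 6
min |a| on river = 1

1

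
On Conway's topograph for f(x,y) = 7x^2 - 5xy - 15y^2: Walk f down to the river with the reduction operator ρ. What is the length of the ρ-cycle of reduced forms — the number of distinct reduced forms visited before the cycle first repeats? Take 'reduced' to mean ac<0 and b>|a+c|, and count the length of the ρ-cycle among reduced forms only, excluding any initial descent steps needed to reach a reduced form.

D = 445, ⌊√D⌋ = 21
descent: ρ → (-15,5,7)
descent: ρ → (7,9,-13)  [lands on river]
river: ρ → (-13,17,3)
river: ρ → (3,19,-7)
river: ρ → (-7,9,13)
river: ρ → (13,17,-3)
river: ρ → (-3,19,7)
ρ-cycle length = 6 (tail of 2 descent steps not counted)

6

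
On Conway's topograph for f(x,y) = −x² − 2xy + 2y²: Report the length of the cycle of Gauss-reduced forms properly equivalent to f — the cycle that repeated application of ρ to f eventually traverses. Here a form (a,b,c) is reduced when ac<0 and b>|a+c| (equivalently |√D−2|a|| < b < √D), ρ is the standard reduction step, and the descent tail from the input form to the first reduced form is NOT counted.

D = 12, ⌊√D⌋ = 3
descent: ρ → (2,2,-1)  [lands on river]
river: ρ → (-1,2,2)
ρ-cycle length = 2 (tail of 1 descent step not counted)

2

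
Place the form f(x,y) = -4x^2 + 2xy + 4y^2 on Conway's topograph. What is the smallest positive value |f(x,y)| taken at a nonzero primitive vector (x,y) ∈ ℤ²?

river: ρ → (4,6,-2)
river: ρ → (-2,6,4)
river: ρ → (4,2,-4)
river: ρ → (-4,6,2)
river: ρ → (2,6,-4)
river: ρ → (-4,2,4)
closes: descent 0, river 6
min |a| on river = 2

2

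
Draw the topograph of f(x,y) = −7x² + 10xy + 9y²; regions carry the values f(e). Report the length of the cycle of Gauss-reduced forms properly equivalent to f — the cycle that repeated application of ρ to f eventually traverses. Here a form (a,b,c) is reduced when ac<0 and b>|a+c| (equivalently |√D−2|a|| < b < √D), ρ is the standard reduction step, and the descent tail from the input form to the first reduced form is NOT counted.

D = 352, ⌊√D⌋ = 18
river: ρ → (9,8,-8)
river: ρ → (-8,8,9)
river: ρ → (9,10,-7)
river: ρ → (-7,18,1)
river: ρ → (1,18,-7)
river: ρ → (-7,10,9)
ρ-cycle length = 6 (tail of 0 descent steps not counted)

6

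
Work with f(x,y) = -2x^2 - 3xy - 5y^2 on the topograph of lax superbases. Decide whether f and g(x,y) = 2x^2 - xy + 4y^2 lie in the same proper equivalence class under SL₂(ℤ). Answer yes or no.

D₁ = -31, D₂ = -31
f is negative-definite; reduce −f:
−f: translate: b→-1 (≡3 mod 4), so (2,3,5)→(2,-1,4)
−f: reduced (well bottom): (2,-1,4) with a≤c, −a<b≤a
flip sign back: reduced form of f is (-2,1,-4)
g: reduced (well bottom): (2,-1,4) with a≤c, −a<b≤a
reduced forms (-2, 1, -4) vs (2, -1, 4) ⇒ inequivalent

no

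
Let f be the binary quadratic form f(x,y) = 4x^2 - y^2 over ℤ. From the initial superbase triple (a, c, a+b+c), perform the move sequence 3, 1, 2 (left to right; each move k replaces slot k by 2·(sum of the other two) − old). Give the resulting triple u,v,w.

start (4,-1,3) = (f(1,0),f(0,1),f(1,1))
replace slot 3: 2·(4+(-1)) − 3 = 3 → (4,-1,3)
replace slot 1: 2·((-1)+3) − 4 = 0 → (0,-1,3)
replace slot 2: 2·(0+3) − (-1) = 7 → (0,7,3)

0,7,3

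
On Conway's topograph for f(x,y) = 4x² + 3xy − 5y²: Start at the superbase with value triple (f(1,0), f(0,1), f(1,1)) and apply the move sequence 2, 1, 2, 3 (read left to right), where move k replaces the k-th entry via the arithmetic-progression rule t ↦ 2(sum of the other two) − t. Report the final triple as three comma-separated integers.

start (4,-5,2) = (f(1,0),f(0,1),f(1,1))
replace slot 2: 2·(4+2) − (-5) = 17 → (4,17,2)
replace slot 1: 2·(17+2) − 4 = 34 → (34,17,2)
replace slot 2: 2·(34+2) − 17 = 55 → (34,55,2)
replace slot 3: 2·(34+55) − 2 = 176 → (34,55,176)

34,55,176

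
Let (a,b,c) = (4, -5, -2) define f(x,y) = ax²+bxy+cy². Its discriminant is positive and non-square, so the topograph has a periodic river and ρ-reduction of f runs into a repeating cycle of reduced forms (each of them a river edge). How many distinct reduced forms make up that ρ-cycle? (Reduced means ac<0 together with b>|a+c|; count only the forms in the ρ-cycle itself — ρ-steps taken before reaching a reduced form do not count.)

D = 57, ⌊√D⌋ = 7
descent: ρ → (-2,5,4)  [lands on river]
river: ρ → (4,3,-3)
river: ρ → (-3,3,4)
river: ρ → (4,5,-2)
river: ρ → (-2,7,1)
river: ρ → (1,7,-2)
ρ-cycle length = 6 (tail of 1 descent step not counted)

6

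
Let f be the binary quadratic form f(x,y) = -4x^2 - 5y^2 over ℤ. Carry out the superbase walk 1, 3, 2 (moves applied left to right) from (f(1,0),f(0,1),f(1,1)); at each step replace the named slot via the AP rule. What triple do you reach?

start (-4,-5,-9) = (f(1,0),f(0,1),f(1,1))
replace slot 1: 2·((-5)+(-9)) − (-4) = -24 → (-24,-5,-9)
replace slot 3: 2·((-24)+(-5)) − (-9) = -49 → (-24,-5,-49)
replace slot 2: 2·((-24)+(-49)) − (-5) = -141 → (-24,-141,-49)

-24,-141,-49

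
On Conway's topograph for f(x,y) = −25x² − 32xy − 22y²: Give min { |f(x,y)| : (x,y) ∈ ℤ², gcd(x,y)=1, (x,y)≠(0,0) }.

translate: b→-18 (≡32 mod 50), so (25,32,22)→(25,-18,15)
flip: (25,-18,15)→(15,18,25)
translate: b→-12 (≡18 mod 30), so (15,18,25)→(15,-12,22)
reduced (well bottom): (15,-12,22) with a≤c, −a<b≤a
well minimum |f| = |-15| = 15 (negative-definite)

15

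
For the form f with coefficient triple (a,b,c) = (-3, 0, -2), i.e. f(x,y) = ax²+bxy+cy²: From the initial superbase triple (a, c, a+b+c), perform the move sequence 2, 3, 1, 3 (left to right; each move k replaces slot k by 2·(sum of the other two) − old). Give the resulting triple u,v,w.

start (-3,-2,-5) = (f(1,0),f(0,1),f(1,1))
replace slot 2: 2·((-3)+(-5)) − (-2) = -14 → (-3,-14,-5)
replace slot 3: 2·((-3)+(-14)) − (-5) = -29 → (-3,-14,-29)
replace slot 1: 2·((-14)+(-29)) − (-3) = -83 → (-83,-14,-29)
replace slot 3: 2·((-83)+(-14)) − (-29) = -165 → (-83,-14,-165)

-83,-14,-165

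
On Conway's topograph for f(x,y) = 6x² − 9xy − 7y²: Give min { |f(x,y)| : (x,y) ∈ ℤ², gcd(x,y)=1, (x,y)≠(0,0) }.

descent: ρ → (-7,9,6)  [lands on river]
river: ρ → (6,15,-1)
river: ρ → (-1,15,6)
river: ρ → (6,9,-7)
river: ρ → (-7,5,8)
river: ρ → (8,11,-4)
river: ρ → (-4,13,5)
river: ρ → (5,7,-10)
river: ρ → (-10,13,2)
river: ρ → (2,15,-3)
river: ρ → (-3,15,2)
river: ρ → (2,13,-10)
river: ρ → (-10,7,5)
river: ρ → (5,13,-4)
river: ρ → (-4,11,8)
river: ρ → (8,5,-7)
closes: descent 1, river 16
min |a| on river = 1

1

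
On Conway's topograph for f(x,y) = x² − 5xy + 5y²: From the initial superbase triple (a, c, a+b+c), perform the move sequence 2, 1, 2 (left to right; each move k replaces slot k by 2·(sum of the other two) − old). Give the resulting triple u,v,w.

start (1,5,1) = (f(1,0),f(0,1),f(1,1))
replace slot 2: 2·(1+1) − 5 = -1 → (1,-1,1)
replace slot 1: 2·((-1)+1) − 1 = -1 → (-1,-1,1)
replace slot 2: 2·((-1)+1) − (-1) = 1 → (-1,1,1)

-1,1,1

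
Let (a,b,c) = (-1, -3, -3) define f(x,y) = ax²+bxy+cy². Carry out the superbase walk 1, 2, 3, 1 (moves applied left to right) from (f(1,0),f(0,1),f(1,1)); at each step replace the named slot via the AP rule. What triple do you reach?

start (-1,-3,-7) = (f(1,0),f(0,1),f(1,1))
replace slot 1: 2·((-3)+(-7)) − (-1) = -19 → (-19,-3,-7)
replace slot 2: 2·((-19)+(-7)) − (-3) = -49 → (-19,-49,-7)
replace slot 3: 2·((-19)+(-49)) − (-7) = -129 → (-19,-49,-129)
replace slot 1: 2·((-49)+(-129)) − (-19) = -337 → (-337,-49,-129)

-337,-49,-129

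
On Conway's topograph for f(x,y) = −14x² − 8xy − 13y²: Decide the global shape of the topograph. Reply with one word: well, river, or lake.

D = b²−4ac = (-8)² − 4·(-14)·(-13) = -664
D < 0 ⇒ definite ⇒ every region one sign ⇒ single well

well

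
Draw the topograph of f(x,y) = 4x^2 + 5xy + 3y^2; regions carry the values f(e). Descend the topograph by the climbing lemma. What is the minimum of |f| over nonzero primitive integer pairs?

translate: b→-3 (≡5 mod 8), so (4,5,3)→(4,-3,2)
flip: (4,-3,2)→(2,3,4)
translate: b→-1 (≡3 mod 4), so (2,3,4)→(2,-1,3)
reduced (well bottom): (2,-1,3) with a≤c, −a<b≤a
well minimum = a = 2

2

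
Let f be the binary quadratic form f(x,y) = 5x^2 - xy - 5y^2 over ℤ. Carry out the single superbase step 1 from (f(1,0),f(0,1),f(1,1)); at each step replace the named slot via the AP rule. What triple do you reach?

start (5,-5,-1) = (f(1,0),f(0,1),f(1,1))
replace slot 1: 2·((-5)+(-1)) − 5 = -17 → (-17,-5,-1)

-17,-5,-1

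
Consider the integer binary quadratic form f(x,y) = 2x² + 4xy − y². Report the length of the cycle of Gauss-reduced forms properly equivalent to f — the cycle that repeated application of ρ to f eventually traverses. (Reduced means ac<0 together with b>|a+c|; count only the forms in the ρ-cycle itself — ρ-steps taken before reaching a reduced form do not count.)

D = 24, ⌊√D⌋ = 4
river: ρ → (-1,4,2)
river: ρ → (2,4,-1)
ρ-cycle length = 2 (tail of 0 descent steps not counted)

2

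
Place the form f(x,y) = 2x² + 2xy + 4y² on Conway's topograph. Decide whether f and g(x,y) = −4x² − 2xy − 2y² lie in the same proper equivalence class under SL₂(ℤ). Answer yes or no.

D₁ = -28, D₂ = -28
f: reduced (well bottom): (2,2,4) with a≤c, −a<b≤a
g is negative-definite; reduce −g:
−g: flip: (4,2,2)→(2,-2,4)
−g: translate: b→2 (≡-2 mod 4), so (2,-2,4)→(2,2,4)
−g: reduced (well bottom): (2,2,4) with a≤c, −a<b≤a
flip sign back: reduced form of g is (-2,-2,-4)
reduced forms (2, 2, 4) vs (-2, -2, -4) ⇒ inequivalent

no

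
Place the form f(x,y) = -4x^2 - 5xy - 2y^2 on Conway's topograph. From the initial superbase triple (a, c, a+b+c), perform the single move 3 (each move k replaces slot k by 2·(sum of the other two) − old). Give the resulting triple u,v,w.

start (-4,-2,-11) = (f(1,0),f(0,1),f(1,1))
replace slot 3: 2·((-4)+(-2)) − (-11) = -1 → (-4,-2,-1)

-4,-2,-1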